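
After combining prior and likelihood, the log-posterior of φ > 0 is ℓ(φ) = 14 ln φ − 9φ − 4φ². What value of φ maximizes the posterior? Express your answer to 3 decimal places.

φ̂_MAP = 0.875

ℓ'(φ) = 14/φ − 9 − 8φ. Setting this to zero and multiplying by φ: 8φ² + 9φ − 14 = 0.
φ = (−9 + √(9² + 4·8·14)) / (2·8) = (−9 + √529) / 16 = (−9 + 23)/16 = 7/8.
ℓ''(φ) = −14/φ² − 8 < 0, confirming a maximum.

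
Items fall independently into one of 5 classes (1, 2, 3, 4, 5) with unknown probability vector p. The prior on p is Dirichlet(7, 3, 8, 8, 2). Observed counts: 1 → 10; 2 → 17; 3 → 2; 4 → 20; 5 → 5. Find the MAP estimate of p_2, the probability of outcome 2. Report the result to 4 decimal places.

The posterior is Dirichlet(αᵢ + nᵢ) = Dirichlet(17, 20, 10, 28, 7).
For a Dirichlet(a₁,…,a_K) with all aᵢ > 1, the mode has j-th component (aⱼ − 1)/(Σaᵢ − K).
Here Σaᵢ = 82 and K = 5, so p_2 = (20 − 1)/(82 − 5) = 19/77 ≈ 0.2468.

MAP estimate: 0.2468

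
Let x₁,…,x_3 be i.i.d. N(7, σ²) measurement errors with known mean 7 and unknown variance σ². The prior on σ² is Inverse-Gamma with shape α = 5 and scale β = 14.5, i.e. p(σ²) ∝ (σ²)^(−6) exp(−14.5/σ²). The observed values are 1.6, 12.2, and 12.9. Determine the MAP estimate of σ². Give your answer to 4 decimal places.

σ̂²_MAP = 8.0007

Sum of squared deviations about the known mean: SS = (1.6−7)² + (12.2−7)² + (12.9−7)² = 91.01.
The Normal likelihood contributes (σ²)^(−n/2) exp(−SS/(2σ²)), so the posterior is Inverse-Gamma(α + n/2, β + SS/2) = Inverse-Gamma(6.5, 60.005).
The mode of Inverse-Gamma(a, b) is b/(a+1) = 60.005/7.5 ≈ 8.0007.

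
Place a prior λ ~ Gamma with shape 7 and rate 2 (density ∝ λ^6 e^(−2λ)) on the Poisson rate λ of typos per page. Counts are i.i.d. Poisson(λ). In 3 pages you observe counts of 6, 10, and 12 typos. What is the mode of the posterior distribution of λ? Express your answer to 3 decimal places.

λ̂_MAP = 6.800

Σxᵢ = 6+10+12 = 28, with n = 3.
Posterior ∝ λ^6e^(−2λ) · λ^28e^(−3λ) = λ^34e^(−5λ), i.e. Gamma(shape=35, rate=5).
The mode of a Gamma(a, b) with a ≥ 1 (shape–rate) is (a−1)/b = 34/5 ≈ 6.800.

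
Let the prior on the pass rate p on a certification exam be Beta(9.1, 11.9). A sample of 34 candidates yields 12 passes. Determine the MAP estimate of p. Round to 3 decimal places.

Prior: Beta(9.1, 11.9).
Data: 12 successes in 34 trials. The binomial likelihood contributes p^12(1−p)^22, so the posterior is Beta(9.1+12, 11.9+22) = Beta(21.1, 33.9).
For Beta(a, b) with a, b > 1 the mode is (a−1)/(a+b−2) = 20.1/53 ≈ 0.379.

p̂_MAP = 0.379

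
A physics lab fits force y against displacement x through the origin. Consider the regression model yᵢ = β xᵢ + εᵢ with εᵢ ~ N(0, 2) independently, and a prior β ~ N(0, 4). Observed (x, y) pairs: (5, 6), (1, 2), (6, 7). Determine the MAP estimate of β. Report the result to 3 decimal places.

β̂_MAP = 1.184

log p(β | y) = −Σ(yᵢ − βxᵢ)²/(2·2) − β²/(2·4) + const.
Setting the derivative to zero: Σxᵢ(yᵢ − βxᵢ)/2 − β/4 = 0, so β = Σxᵢyᵢ / (Σxᵢ² + σ²/τ²).
Σxᵢyᵢ = 5·6 + 1·2 + 6·7 = 74; Σxᵢ² = 62; σ²/τ² = 0.5.
β̂_MAP = 74 / (62 + 0.5) = 74/62.5 ≈ 1.184.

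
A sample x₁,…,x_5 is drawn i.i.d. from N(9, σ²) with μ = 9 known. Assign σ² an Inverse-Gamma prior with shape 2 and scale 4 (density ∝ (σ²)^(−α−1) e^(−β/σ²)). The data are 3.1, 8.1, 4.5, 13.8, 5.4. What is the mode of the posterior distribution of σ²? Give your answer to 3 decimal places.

Sum of squared deviations about the known mean: SS = (3.1−9)² + (8.1−9)² + (4.5−9)² + (13.8−9)² + (5.4−9)² = 91.87.
The Normal likelihood contributes (σ²)^(−n/2) exp(−SS/(2σ²)), so the posterior is Inverse-Gamma(α + n/2, β + SS/2) = Inverse-Gamma(4.5, 49.935).
The mode of Inverse-Gamma(a, b) is b/(a+1) = 49.935/5.5 ≈ 9.079.

σ̂²_MAP = 9.079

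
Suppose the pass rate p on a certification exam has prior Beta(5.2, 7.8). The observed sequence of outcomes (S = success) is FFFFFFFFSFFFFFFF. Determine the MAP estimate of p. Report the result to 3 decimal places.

p̂_MAP = 0.193

Prior: Beta(5.2, 7.8).
Data: 1 success in 16 trials (from the sequence). The binomial likelihood contributes p(1−p)^15, so the posterior is Beta(5.2+1, 7.8+15) = Beta(6.2, 22.8).
For Beta(a, b) with a, b > 1 the mode is (a−1)/(a+b−2) = 5.2/27 ≈ 0.193.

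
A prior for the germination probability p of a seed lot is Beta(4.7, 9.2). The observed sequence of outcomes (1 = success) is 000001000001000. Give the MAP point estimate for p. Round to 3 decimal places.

p̂_MAP = 0.212

Prior: Beta(4.7, 9.2).
Data: 2 successes in 15 trials (from the sequence). The binomial likelihood contributes p^2(1−p)^13, so the posterior is Beta(4.7+2, 9.2+13) = Beta(6.7, 22.2).
For Beta(a, b) with a, b > 1 the mode is (a−1)/(a+b−2) = 5.7/26.9 ≈ 0.212.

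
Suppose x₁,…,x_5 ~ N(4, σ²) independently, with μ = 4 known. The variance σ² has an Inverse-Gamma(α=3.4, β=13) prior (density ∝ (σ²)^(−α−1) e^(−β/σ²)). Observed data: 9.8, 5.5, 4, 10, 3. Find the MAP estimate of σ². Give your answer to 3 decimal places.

Sum of squared deviations about the known mean: SS = (9.8−4)² + (5.5−4)² + (4−4)² + (10−4)² + (3−4)² = 72.89.
The Normal likelihood contributes (σ²)^(−n/2) exp(−SS/(2σ²)), so the posterior is Inverse-Gamma(α + n/2, β + SS/2) = Inverse-Gamma(5.9, 49.445).
The mode of Inverse-Gamma(a, b) is b/(a+1) = 49.445/6.9 ≈ 7.166.

σ̂²_MAP = 7.166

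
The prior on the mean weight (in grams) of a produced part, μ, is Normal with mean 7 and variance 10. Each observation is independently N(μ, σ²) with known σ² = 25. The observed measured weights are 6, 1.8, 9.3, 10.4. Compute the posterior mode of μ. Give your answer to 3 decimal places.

μ̂_MAP = 6.923

n = 4; x̄ = (6 + 1.8 + 9.3 + 10.4)/4 = 27.5/4 = 6.875.
For a Normal prior and Normal likelihood with known variance, the posterior is Normal; its mode equals its mean, the precision-weighted average.
Prior precision 1/σ₀² = 1/10 = 0.1; data precision n/σ² = 4/25 = 0.16.
μ̂ = (0.1·7 + 0.16·6.875) / (0.1 + 0.16) = 1.8/0.26 = 90/13 ≈ 6.923.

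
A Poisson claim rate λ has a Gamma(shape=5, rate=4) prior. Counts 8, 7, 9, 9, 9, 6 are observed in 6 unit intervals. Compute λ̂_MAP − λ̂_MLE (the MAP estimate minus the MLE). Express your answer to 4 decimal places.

MAP − MLE = -2.8000

Σxᵢ = 48. Posterior is Gamma(53, 10); MAP = (53−1)/10 = 52/10 ≈ 5.20000.
MLE = x̄ = 48/6 ≈ 8.00000.
Difference = 52/10 − 48/6 = -14/5 ≈ -2.8000.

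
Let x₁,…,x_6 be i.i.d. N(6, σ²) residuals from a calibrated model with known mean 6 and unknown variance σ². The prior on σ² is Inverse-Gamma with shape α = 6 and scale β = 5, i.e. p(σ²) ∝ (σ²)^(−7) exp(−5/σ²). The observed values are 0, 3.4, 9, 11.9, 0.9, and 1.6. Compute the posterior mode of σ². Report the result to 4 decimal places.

Sum of squared deviations about the known mean: SS = (0−6)² + (3.4−6)² + (9−6)² + (11.9−6)² + (0.9−6)² + (1.6−6)² = 131.94.
The Normal likelihood contributes (σ²)^(−n/2) exp(−SS/(2σ²)), so the posterior is Inverse-Gamma(α + n/2, β + SS/2) = Inverse-Gamma(9, 70.97).
The mode of Inverse-Gamma(a, b) is b/(a+1) = 70.97/10 ≈ 7.0970.

σ̂²_MAP = 7.0970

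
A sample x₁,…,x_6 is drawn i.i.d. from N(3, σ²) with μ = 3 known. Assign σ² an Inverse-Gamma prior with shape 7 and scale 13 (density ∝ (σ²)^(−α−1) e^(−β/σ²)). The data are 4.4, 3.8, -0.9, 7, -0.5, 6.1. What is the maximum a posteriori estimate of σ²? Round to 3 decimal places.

σ̂²_MAP = 3.712

Sum of squared deviations about the known mean: SS = (4.4−3)² + (3.8−3)² + (-0.9−3)² + (7−3)² + (-0.5−3)² + (6.1−3)² = 55.67.
The Normal likelihood contributes (σ²)^(−n/2) exp(−SS/(2σ²)), so the posterior is Inverse-Gamma(α + n/2, β + SS/2) = Inverse-Gamma(10, 40.835).
The mode of Inverse-Gamma(a, b) is b/(a+1) = 40.835/11 ≈ 3.712.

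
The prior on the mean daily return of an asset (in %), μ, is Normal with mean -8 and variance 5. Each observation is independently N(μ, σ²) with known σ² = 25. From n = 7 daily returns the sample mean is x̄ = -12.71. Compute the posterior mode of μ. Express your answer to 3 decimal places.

μ̂_MAP = -10.748

n = 7, x̄ = -12.71.
For a Normal prior and Normal likelihood with known variance, the posterior is Normal; its mode equals its mean, the precision-weighted average.
Prior precision 1/σ₀² = 1/5 = 0.2; data precision n/σ² = 7/25 = 0.28.
μ̂ = (0.2·(-8) + 0.28·(-12.71)) / (0.2 + 0.28) = (-5.1588)/0.48 = -10.7475 ≈ -10.748.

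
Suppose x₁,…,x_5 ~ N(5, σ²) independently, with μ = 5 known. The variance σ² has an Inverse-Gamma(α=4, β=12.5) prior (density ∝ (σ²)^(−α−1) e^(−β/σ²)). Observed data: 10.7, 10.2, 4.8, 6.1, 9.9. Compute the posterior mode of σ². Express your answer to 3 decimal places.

Sum of squared deviations about the known mean: SS = (10.7−5)² + (10.2−5)² + (4.8−5)² + (6.1−5)² + (9.9−5)² = 84.79.
The Normal likelihood contributes (σ²)^(−n/2) exp(−SS/(2σ²)), so the posterior is Inverse-Gamma(α + n/2, β + SS/2) = Inverse-Gamma(6.5, 54.895).
The mode of Inverse-Gamma(a, b) is b/(a+1) = 54.895/7.5 ≈ 7.319.

σ̂²_MAP = 7.319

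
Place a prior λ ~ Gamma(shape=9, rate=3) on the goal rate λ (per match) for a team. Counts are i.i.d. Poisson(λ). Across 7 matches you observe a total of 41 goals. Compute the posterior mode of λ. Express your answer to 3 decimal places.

λ̂_MAP = 4.900

Σxᵢ = 41, n = 7.
Posterior ∝ λ^8e^(−3λ) · λ^41e^(−7λ) = λ^49e^(−10λ), i.e. Gamma(shape=50, rate=10).
The mode of a Gamma(a, b) with a ≥ 1 (shape–rate) is (a−1)/b = 49/10 ≈ 4.900.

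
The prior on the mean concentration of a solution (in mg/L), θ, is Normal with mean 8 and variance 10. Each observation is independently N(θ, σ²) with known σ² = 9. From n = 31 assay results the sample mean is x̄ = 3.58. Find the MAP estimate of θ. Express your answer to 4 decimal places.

n = 31, x̄ = 3.58.
For a Normal prior and Normal likelihood with known variance, the posterior is Normal; its mode equals its mean, the precision-weighted average.
Prior precision 1/σ₀² = 1/10 = 0.1; data precision n/σ² = 31/9.
θ̂ = (0.1·8 + (31/9)·3.58) / (0.1 + 31/9) = (5909/450)/(319/90) = 5909/1595 ≈ 3.7047.

θ̂_MAP = 3.7047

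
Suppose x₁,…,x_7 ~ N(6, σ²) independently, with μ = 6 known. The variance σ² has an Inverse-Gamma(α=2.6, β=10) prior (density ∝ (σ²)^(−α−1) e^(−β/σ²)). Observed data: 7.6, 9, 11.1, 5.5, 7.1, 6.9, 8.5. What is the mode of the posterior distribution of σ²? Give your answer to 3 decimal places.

Sum of squared deviations about the known mean: SS = (7.6−6)² + (9−6)² + (11.1−6)² + (5.5−6)² + (7.1−6)² + (6.9−6)² + (8.5−6)² = 46.09.
The Normal likelihood contributes (σ²)^(−n/2) exp(−SS/(2σ²)), so the posterior is Inverse-Gamma(α + n/2, β + SS/2) = Inverse-Gamma(6.1, 33.045).
The mode of Inverse-Gamma(a, b) is b/(a+1) = 33.045/7.1 ≈ 4.654.

σ̂²_MAP = 4.654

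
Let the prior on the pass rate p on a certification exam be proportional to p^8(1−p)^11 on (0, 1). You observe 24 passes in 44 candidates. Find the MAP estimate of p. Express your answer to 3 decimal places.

p̂_MAP = 0.508

The prior density ∝ p^8(1−p)^11 is the kernel of Beta(9, 12).
Data: 24 successes in 44 trials. The binomial likelihood contributes p^24(1−p)^20, so the posterior is Beta(9+24, 12+20) = Beta(33, 32).
For Beta(a, b) with a, b > 1 the mode is (a−1)/(a+b−2) = 32/63 ≈ 0.508.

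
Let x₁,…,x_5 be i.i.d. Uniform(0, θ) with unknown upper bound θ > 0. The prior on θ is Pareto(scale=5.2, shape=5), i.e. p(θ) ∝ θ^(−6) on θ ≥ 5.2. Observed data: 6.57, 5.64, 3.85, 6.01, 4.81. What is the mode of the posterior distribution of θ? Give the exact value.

θ̂_MAP = 6.57

The Uniform(0, θ) likelihood is θ^(−n) for θ ≥ max(xᵢ), zero otherwise. Here max(xᵢ) = 6.57.
Posterior ∝ θ^(−6) · θ^(−5) = θ^(−11) on θ ≥ max(5.2, 6.57) = 6.57.
This density is strictly decreasing in θ, so the posterior mode lies at the lower boundary of the support.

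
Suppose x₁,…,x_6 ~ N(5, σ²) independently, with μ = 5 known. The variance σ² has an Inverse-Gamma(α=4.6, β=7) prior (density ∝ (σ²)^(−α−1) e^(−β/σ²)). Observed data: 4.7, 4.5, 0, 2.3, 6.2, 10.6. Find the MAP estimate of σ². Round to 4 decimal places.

Sum of squared deviations about the known mean: SS = (4.7−5)² + (4.5−5)² + (0−5)² + (2.3−5)² + (6.2−5)² + (10.6−5)² = 65.43.
The Normal likelihood contributes (σ²)^(−n/2) exp(−SS/(2σ²)), so the posterior is Inverse-Gamma(α + n/2, β + SS/2) = Inverse-Gamma(7.6, 39.715).
The mode of Inverse-Gamma(a, b) is b/(a+1) = 39.715/8.6 ≈ 4.6180.

σ̂²_MAP = 4.6180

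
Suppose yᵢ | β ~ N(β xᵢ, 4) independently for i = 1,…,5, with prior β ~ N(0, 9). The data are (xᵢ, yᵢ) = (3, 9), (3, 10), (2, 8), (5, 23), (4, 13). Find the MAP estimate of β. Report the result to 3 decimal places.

β̂_MAP = 3.783

log p(β | y) = −Σ(yᵢ − βxᵢ)²/(2·4) − β²/(2·9) + const.
Setting the derivative to zero: Σxᵢ(yᵢ − βxᵢ)/4 − β/9 = 0, so β = Σxᵢyᵢ / (Σxᵢ² + σ²/τ²).
Σxᵢyᵢ = 3·9 + 3·10 + 2·8 + 5·23 + 4·13 = 240; Σxᵢ² = 63; σ²/τ² = 4/9.
β̂_MAP = 240 / (63 + 4/9) = 240/(571/9) = 2160/571 ≈ 3.783.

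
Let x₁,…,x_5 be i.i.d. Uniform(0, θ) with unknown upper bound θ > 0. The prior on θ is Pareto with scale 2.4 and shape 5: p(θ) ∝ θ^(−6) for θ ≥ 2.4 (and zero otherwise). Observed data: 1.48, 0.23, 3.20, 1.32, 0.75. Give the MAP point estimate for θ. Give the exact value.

θ̂_MAP = 3.20

The Uniform(0, θ) likelihood is θ^(−n) for θ ≥ max(xᵢ), zero otherwise. Here max(xᵢ) = 3.20.
Posterior ∝ θ^(−6) · θ^(−5) = θ^(−11) on θ ≥ max(2.4, 3.20) = 3.20.
This density is strictly decreasing in θ, so the posterior mode lies at the lower boundary of the support.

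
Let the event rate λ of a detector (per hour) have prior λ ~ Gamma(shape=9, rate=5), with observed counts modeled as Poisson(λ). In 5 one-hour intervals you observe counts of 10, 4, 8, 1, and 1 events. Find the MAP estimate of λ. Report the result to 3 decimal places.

Σxᵢ = 10+4+8+1+1 = 24, with n = 5.
Posterior ∝ λ^8e^(−5λ) · λ^24e^(−5λ) = λ^32e^(−10λ), i.e. Gamma(shape=33, rate=10).
The mode of a Gamma(a, b) with a ≥ 1 (shape–rate) is (a−1)/b = 32/10 ≈ 3.200.

λ̂_MAP = 3.200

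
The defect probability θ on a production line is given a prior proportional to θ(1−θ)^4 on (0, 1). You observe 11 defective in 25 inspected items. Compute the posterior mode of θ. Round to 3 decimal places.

θ̂_MAP = 0.400

The prior density ∝ θ(1−θ)^4 is the kernel of Beta(2, 5).
Data: 11 successes in 25 trials. The binomial likelihood contributes θ^11(1−θ)^14, so the posterior is Beta(2+11, 5+14) = Beta(13, 19).
For Beta(a, b) with a, b > 1 the mode is (a−1)/(a+b−2) = 12/30 ≈ 0.400.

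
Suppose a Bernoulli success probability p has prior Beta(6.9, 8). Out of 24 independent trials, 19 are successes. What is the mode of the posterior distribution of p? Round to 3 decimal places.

Prior: Beta(6.9, 8).
Data: 19 successes in 24 trials. The binomial likelihood contributes p^19(1−p)^5, so the posterior is Beta(6.9+19, 8+5) = Beta(25.9, 13).
For Beta(a, b) with a, b > 1 the mode is (a−1)/(a+b−2) = 24.9/36.9 ≈ 0.675.

p̂_MAP = 0.675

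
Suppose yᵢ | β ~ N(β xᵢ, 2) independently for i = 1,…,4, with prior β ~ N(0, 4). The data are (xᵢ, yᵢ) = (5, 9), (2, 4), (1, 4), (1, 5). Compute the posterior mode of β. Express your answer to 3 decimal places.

β̂_MAP = 1.968

log p(β | y) = −Σ(yᵢ − βxᵢ)²/(2·2) − β²/(2·4) + const.
Setting the derivative to zero: Σxᵢ(yᵢ − βxᵢ)/2 − β/4 = 0, so β = Σxᵢyᵢ / (Σxᵢ² + σ²/τ²).
Σxᵢyᵢ = 5·9 + 2·4 + 1·4 + 1·5 = 62; Σxᵢ² = 31; σ²/τ² = 0.5.
β̂_MAP = 62 / (31 + 0.5) = 62/31.5 ≈ 1.968.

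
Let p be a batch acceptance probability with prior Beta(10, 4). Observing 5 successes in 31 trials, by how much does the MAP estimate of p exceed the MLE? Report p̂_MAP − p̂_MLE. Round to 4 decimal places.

MAP − MLE = 0.1643

Posterior is Beta(15, 30); MAP = (15−1)/(45−2) = 14/43 ≈ 0.32558.
MLE ignores the prior: p̂_MLE = k/n = 5/31 ≈ 0.16129.
Difference = 14/43 − 5/31 = 219/1333 ≈ 0.1643.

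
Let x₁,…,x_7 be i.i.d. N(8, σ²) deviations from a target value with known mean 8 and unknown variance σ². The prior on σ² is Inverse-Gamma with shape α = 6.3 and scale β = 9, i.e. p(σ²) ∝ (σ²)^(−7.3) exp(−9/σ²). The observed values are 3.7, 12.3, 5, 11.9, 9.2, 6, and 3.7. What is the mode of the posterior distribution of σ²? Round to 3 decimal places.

Sum of squared deviations about the known mean: SS = (3.7−8)² + (12.3−8)² + (5−8)² + (11.9−8)² + (9.2−8)² + (6−8)² + (3.7−8)² = 85.12.
The Normal likelihood contributes (σ²)^(−n/2) exp(−SS/(2σ²)), so the posterior is Inverse-Gamma(α + n/2, β + SS/2) = Inverse-Gamma(9.8, 51.56).
The mode of Inverse-Gamma(a, b) is b/(a+1) = 51.56/10.8 ≈ 4.774.

σ̂²_MAP = 4.774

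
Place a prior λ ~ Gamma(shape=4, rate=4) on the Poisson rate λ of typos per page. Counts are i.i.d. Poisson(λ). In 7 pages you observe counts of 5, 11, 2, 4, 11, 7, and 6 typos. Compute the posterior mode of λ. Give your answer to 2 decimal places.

Σxᵢ = 5+11+2+4+11+7+6 = 46, with n = 7.
Posterior ∝ λ^3e^(−4λ) · λ^46e^(−7λ) = λ^49e^(−11λ), i.e. Gamma(shape=50, rate=11).
The mode of a Gamma(a, b) with a ≥ 1 (shape–rate) is (a−1)/b = 49/11 ≈ 4.45.

λ̂_MAP = 4.45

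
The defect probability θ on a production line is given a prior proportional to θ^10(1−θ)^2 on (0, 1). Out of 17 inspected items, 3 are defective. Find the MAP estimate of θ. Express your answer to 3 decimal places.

θ̂_MAP = 0.448

The prior density ∝ θ^10(1−θ)^2 is the kernel of Beta(11, 3).
Data: 3 successes in 17 trials. The binomial likelihood contributes θ^3(1−θ)^14, so the posterior is Beta(11+3, 3+14) = Beta(14, 17).
For Beta(a, b) with a, b > 1 the mode is (a−1)/(a+b−2) = 13/29 ≈ 0.448.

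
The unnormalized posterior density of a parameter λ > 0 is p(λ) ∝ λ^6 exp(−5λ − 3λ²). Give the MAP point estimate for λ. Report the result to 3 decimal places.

ℓ'(λ) = 6/λ − 5 − 6λ. Setting this to zero and multiplying by λ: 6λ² + 5λ − 6 = 0.
λ = (−5 + √(5² + 4·6·6)) / (2·6) = (−5 + √169) / 12 = (−5 + 13)/12 = 2/3.
ℓ''(λ) = −6/λ² − 6 < 0, confirming a maximum.

λ̂_MAP = 0.667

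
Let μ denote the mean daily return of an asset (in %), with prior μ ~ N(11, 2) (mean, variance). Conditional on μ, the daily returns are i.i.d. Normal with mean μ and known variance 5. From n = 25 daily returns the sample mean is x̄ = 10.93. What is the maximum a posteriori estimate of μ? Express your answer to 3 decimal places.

n = 25, x̄ = 10.93.
For a Normal prior and Normal likelihood with known variance, the posterior is Normal; its mode equals its mean, the precision-weighted average.
Prior precision 1/σ₀² = 1/2 = 0.5; data precision n/σ² = 25/5 = 5.
μ̂ = (0.5·11 + 5·10.93) / (0.5 + 5) = 60.15/5.5 = 1203/110 ≈ 10.936.

μ̂_MAP = 10.936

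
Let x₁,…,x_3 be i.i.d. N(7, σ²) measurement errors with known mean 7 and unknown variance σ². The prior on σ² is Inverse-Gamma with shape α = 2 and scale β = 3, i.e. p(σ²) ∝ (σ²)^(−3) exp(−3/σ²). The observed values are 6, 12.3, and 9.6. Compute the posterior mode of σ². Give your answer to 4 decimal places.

σ̂²_MAP = 4.6500

Sum of squared deviations about the known mean: SS = (6−7)² + (12.3−7)² + (9.6−7)² = 35.85.
The Normal likelihood contributes (σ²)^(−n/2) exp(−SS/(2σ²)), so the posterior is Inverse-Gamma(α + n/2, β + SS/2) = Inverse-Gamma(3.5, 20.925).
The mode of Inverse-Gamma(a, b) is b/(a+1) = 20.925/4.5 ≈ 4.6500.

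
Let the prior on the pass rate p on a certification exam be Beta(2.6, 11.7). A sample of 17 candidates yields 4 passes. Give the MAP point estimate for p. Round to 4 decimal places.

Prior: Beta(2.6, 11.7).
Data: 4 successes in 17 trials. The binomial likelihood contributes p^4(1−p)^13, so the posterior is Beta(2.6+4, 11.7+13) = Beta(6.6, 24.7).
For Beta(a, b) with a, b > 1 the mode is (a−1)/(a+b−2) = 5.6/29.3 ≈ 0.1911.

p̂_MAP = 0.1911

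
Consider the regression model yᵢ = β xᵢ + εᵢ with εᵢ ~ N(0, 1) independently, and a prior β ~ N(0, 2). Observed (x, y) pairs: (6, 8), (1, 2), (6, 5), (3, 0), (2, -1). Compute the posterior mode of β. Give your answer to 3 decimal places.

log p(β | y) = −Σ(yᵢ − βxᵢ)²/(2·1) − β²/(2·2) + const.
Setting the derivative to zero: Σxᵢ(yᵢ − βxᵢ)/1 − β/2 = 0, so β = Σxᵢyᵢ / (Σxᵢ² + σ²/τ²).
Σxᵢyᵢ = 6·8 + 1·2 + 6·5 + 3·0 + 2·(-1) = 78; Σxᵢ² = 86; σ²/τ² = 0.5.
β̂_MAP = 78 / (86 + 0.5) = 78/86.5 ≈ 0.902.

β̂_MAP = 0.902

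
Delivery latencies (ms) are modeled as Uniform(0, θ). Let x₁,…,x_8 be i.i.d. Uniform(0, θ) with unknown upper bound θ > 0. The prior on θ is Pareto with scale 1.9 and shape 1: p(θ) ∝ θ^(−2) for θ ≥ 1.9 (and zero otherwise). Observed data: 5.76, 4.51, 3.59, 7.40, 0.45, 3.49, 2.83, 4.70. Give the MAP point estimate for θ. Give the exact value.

The Uniform(0, θ) likelihood is θ^(−n) for θ ≥ max(xᵢ), zero otherwise. Here max(xᵢ) = 7.40.
Posterior ∝ θ^(−2) · θ^(−8) = θ^(−10) on θ ≥ max(1.9, 7.40) = 7.40.
This density is strictly decreasing in θ, so the posterior mode lies at the lower boundary of the support.

θ̂_MAP = 7.40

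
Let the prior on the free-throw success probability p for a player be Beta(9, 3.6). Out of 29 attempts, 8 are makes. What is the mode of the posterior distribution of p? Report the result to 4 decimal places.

p̂_MAP = 0.4040

Prior: Beta(9, 3.6).
Data: 8 successes in 29 trials. The binomial likelihood contributes p^8(1−p)^21, so the posterior is Beta(9+8, 3.6+21) = Beta(17, 24.6).
For Beta(a, b) with a, b > 1 the mode is (a−1)/(a+b−2) = 16/39.6 ≈ 0.4040.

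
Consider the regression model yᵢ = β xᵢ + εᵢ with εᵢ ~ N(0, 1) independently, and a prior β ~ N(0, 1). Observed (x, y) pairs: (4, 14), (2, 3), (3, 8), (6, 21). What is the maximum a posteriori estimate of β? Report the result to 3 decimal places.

log p(β | y) = −Σ(yᵢ − βxᵢ)²/(2·1) − β²/(2·1) + const.
Setting the derivative to zero: Σxᵢ(yᵢ − βxᵢ)/1 − β/1 = 0, so β = Σxᵢyᵢ / (Σxᵢ² + σ²/τ²).
Σxᵢyᵢ = 4·14 + 2·3 + 3·8 + 6·21 = 212; Σxᵢ² = 65; σ²/τ² = 1.
β̂_MAP = 212 / (65 + 1) = 212/66 ≈ 3.212.

β̂_MAP = 3.212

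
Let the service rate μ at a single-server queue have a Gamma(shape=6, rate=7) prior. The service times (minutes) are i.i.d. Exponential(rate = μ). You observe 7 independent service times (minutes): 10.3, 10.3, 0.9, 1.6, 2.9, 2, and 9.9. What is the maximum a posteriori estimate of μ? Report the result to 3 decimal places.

The Exponential(rate=μ) likelihood is ∝ μ^n e^(−μΣtᵢ). Here n = 7 and Σtᵢ = 10.3 + 10.3 + 0.9 + 1.6 + 2.9 + 2 + 9.9 = 37.9.
Posterior ∝ μ^5e^(−7μ) · μ^7e^(−37.9μ) = μ^12e^(−44.9μ), i.e. Gamma(13, 44.9).
Mode = (a−1)/b = 12/44.9 ≈ 0.267.

μ̂_MAP = 0.267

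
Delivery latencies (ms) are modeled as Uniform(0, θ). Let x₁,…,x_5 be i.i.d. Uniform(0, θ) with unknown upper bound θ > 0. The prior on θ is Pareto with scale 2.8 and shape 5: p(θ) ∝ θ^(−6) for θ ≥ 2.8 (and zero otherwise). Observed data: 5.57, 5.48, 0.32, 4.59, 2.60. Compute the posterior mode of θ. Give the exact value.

θ̂_MAP = 5.57

The Uniform(0, θ) likelihood is θ^(−n) for θ ≥ max(xᵢ), zero otherwise. Here max(xᵢ) = 5.57.
Posterior ∝ θ^(−6) · θ^(−5) = θ^(−11) on θ ≥ max(2.8, 5.57) = 5.57.
This density is strictly decreasing in θ, so the posterior mode lies at the lower boundary of the support.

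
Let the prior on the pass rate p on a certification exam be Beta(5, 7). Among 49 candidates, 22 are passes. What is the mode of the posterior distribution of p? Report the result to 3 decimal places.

Prior: Beta(5, 7).
Data: 22 successes in 49 trials. The binomial likelihood contributes p^22(1−p)^27, so the posterior is Beta(5+22, 7+27) = Beta(27, 34).
For Beta(a, b) with a, b > 1 the mode is (a−1)/(a+b−2) = 26/59 ≈ 0.441.

p̂_MAP = 0.441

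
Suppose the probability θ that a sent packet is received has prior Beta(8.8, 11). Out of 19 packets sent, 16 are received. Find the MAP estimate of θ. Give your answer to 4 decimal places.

θ̂_MAP = 0.6467

Prior: Beta(8.8, 11).
Data: 16 successes in 19 trials. The binomial likelihood contributes θ^16(1−θ)^3, so the posterior is Beta(8.8+16, 11+3) = Beta(24.8, 14).
For Beta(a, b) with a, b > 1 the mode is (a−1)/(a+b−2) = 23.8/36.8 ≈ 0.6467.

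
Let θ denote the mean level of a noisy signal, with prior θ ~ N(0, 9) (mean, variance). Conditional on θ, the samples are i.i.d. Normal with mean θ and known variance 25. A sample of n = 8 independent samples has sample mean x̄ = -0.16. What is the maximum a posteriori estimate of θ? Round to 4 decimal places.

θ̂_MAP = -0.1188

n = 8, x̄ = -0.16.
For a Normal prior and Normal likelihood with known variance, the posterior is Normal; its mode equals its mean, the precision-weighted average.
Prior precision 1/σ₀² = 1/9; data precision n/σ² = 8/25 = 0.32.
θ̂ = ((1/9)·0 + 0.32·(-0.16)) / (1/9 + 0.32) = (-0.0512)/(97/225) = -288/2425 ≈ -0.1188.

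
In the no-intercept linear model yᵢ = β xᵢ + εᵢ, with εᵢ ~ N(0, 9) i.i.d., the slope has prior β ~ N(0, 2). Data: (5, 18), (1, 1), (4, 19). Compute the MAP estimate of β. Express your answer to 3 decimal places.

log p(β | y) = −Σ(yᵢ − βxᵢ)²/(2·9) − β²/(2·2) + const.
Setting the derivative to zero: Σxᵢ(yᵢ − βxᵢ)/9 − β/2 = 0, so β = Σxᵢyᵢ / (Σxᵢ² + σ²/τ²).
Σxᵢyᵢ = 5·18 + 1·1 + 4·19 = 167; Σxᵢ² = 42; σ²/τ² = 4.5.
β̂_MAP = 167 / (42 + 4.5) = 167/46.5 ≈ 3.591.

β̂_MAP = 3.591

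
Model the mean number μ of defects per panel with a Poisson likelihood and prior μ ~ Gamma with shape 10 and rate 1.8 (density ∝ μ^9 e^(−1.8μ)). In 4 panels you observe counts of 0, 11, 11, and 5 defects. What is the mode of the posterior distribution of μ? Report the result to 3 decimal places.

μ̂_MAP = 6.207

Σxᵢ = 0+11+11+5 = 27, with n = 4.
Posterior ∝ μ^9e^(−1.8μ) · μ^27e^(−4μ) = μ^36e^(−5.8μ), i.e. Gamma(shape=37, rate=5.8).
The mode of a Gamma(a, b) with a ≥ 1 (shape–rate) is (a−1)/b = 36/5.8 ≈ 6.207.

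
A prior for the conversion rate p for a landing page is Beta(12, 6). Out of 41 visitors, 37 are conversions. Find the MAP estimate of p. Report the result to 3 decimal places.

p̂_MAP = 0.842

Prior: Beta(12, 6).
Data: 37 successes in 41 trials. The binomial likelihood contributes p^37(1−p)^4, so the posterior is Beta(12+37, 6+4) = Beta(49, 10).
For Beta(a, b) with a, b > 1 the mode is (a−1)/(a+b−2) = 48/57 ≈ 0.842.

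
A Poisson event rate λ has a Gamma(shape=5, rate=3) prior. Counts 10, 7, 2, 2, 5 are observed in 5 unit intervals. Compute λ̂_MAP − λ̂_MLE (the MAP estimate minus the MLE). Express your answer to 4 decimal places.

MAP − MLE = -1.4500

Σxᵢ = 26. Posterior is Gamma(31, 8); MAP = (31−1)/8 = 30/8 ≈ 3.75000.
MLE = x̄ = 26/5 ≈ 5.20000.
Difference = 30/8 − 26/5 = -29/20 ≈ -1.4500.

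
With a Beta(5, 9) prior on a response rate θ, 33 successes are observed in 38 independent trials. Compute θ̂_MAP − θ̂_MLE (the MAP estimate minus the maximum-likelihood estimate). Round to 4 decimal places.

Posterior is Beta(38, 14); MAP = (38−1)/(52−2) = 37/50 ≈ 0.74000.
MLE ignores the prior: θ̂_MLE = k/n = 33/38 ≈ 0.86842.
Difference = 37/50 − 33/38 = -61/475 ≈ -0.1284.

MAP − MLE = -0.1284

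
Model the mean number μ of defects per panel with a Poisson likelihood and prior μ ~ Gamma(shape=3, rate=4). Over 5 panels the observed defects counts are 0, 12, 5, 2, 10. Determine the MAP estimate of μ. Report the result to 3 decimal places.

μ̂_MAP = 3.444

Σxᵢ = 0+12+5+2+10 = 29, with n = 5.
Posterior ∝ μ^2e^(−4μ) · μ^29e^(−5μ) = μ^31e^(−9μ), i.e. Gamma(shape=32, rate=9).
The mode of a Gamma(a, b) with a ≥ 1 (shape–rate) is (a−1)/b = 31/9 ≈ 3.444.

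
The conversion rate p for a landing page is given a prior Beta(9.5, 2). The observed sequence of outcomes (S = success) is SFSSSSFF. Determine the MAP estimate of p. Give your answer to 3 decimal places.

Prior: Beta(9.5, 2).
Data: 5 successes in 8 trials (from the sequence). The binomial likelihood contributes p^5(1−p)^3, so the posterior is Beta(9.5+5, 2+3) = Beta(14.5, 5).
For Beta(a, b) with a, b > 1 the mode is (a−1)/(a+b−2) = 13.5/17.5 ≈ 0.771.

p̂_MAP = 0.771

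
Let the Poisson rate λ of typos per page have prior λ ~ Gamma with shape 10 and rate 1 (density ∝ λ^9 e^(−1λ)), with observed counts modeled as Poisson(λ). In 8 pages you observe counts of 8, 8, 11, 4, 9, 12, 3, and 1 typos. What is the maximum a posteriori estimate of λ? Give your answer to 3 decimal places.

Σxᵢ = 8+8+11+4+9+12+3+1 = 56, with n = 8.
Posterior ∝ λ^9e^(−1λ) · λ^56e^(−8λ) = λ^65e^(−9λ), i.e. Gamma(shape=66, rate=9).
The mode of a Gamma(a, b) with a ≥ 1 (shape–rate) is (a−1)/b = 65/9 ≈ 7.222.

λ̂_MAP = 7.222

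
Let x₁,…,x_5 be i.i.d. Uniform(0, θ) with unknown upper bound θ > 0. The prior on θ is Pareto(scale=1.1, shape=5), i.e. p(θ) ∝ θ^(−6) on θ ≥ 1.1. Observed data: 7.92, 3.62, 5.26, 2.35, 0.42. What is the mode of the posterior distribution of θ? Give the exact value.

θ̂_MAP = 7.92

The Uniform(0, θ) likelihood is θ^(−n) for θ ≥ max(xᵢ), zero otherwise. Here max(xᵢ) = 7.92.
Posterior ∝ θ^(−6) · θ^(−5) = θ^(−11) on θ ≥ max(1.1, 7.92) = 7.92.
This density is strictly decreasing in θ, so the posterior mode lies at the lower boundary of the support.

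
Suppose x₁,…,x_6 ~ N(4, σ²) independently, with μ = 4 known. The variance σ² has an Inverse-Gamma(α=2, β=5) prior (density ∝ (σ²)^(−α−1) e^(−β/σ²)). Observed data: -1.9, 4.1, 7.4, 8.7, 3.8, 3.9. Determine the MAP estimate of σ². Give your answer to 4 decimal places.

σ̂²_MAP = 6.5433

Sum of squared deviations about the known mean: SS = (-1.9−4)² + (4.1−4)² + (7.4−4)² + (8.7−4)² + (3.8−4)² + (3.9−4)² = 68.52.
The Normal likelihood contributes (σ²)^(−n/2) exp(−SS/(2σ²)), so the posterior is Inverse-Gamma(α + n/2, β + SS/2) = Inverse-Gamma(5, 39.26).
The mode of Inverse-Gamma(a, b) is b/(a+1) = 39.26/6 ≈ 6.5433.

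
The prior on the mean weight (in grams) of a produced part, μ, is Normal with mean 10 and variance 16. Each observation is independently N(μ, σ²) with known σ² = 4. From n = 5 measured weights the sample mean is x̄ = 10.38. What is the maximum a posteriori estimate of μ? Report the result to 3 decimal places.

n = 5, x̄ = 10.38.
For a Normal prior and Normal likelihood with known variance, the posterior is Normal; its mode equals its mean, the precision-weighted average.
Prior precision 1/σ₀² = 1/16 = 0.0625; data precision n/σ² = 5/4 = 1.25.
μ̂ = (0.0625·10 + 1.25·10.38) / (0.0625 + 1.25) = 13.6/1.3125 = 1088/105 ≈ 10.362.

μ̂_MAP = 10.362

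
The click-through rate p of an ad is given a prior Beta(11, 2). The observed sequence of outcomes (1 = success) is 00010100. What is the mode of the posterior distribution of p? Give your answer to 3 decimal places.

p̂_MAP = 0.632

Prior: Beta(11, 2).
Data: 2 successes in 8 trials (from the sequence). The binomial likelihood contributes p^2(1−p)^6, so the posterior is Beta(11+2, 2+6) = Beta(13, 8).
For Beta(a, b) with a, b > 1 the mode is (a−1)/(a+b−2) = 12/19 ≈ 0.632.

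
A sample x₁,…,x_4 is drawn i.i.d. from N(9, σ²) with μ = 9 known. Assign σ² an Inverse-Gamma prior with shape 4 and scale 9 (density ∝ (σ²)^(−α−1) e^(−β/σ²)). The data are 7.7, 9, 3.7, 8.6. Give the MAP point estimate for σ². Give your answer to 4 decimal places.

σ̂²_MAP = 3.4243

Sum of squared deviations about the known mean: SS = (7.7−9)² + (9−9)² + (3.7−9)² + (8.6−9)² = 29.94.
The Normal likelihood contributes (σ²)^(−n/2) exp(−SS/(2σ²)), so the posterior is Inverse-Gamma(α + n/2, β + SS/2) = Inverse-Gamma(6, 23.97).
The mode of Inverse-Gamma(a, b) is b/(a+1) = 23.97/7 ≈ 3.4243.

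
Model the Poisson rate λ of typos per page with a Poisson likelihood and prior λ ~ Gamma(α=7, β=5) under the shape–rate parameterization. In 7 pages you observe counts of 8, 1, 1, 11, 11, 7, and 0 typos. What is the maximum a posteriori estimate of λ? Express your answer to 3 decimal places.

Σxᵢ = 8+1+1+11+11+7+0 = 39, with n = 7.
Posterior ∝ λ^6e^(−5λ) · λ^39e^(−7λ) = λ^45e^(−12λ), i.e. Gamma(shape=46, rate=12).
The mode of a Gamma(a, b) with a ≥ 1 (shape–rate) is (a−1)/b = 45/12 ≈ 3.750.

λ̂_MAP = 3.750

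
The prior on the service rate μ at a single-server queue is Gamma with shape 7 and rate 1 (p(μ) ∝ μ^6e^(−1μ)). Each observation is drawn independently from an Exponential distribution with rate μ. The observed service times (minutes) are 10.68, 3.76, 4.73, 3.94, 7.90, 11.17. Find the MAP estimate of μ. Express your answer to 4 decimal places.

μ̂_MAP = 0.2779

The Exponential(rate=μ) likelihood is ∝ μ^n e^(−μΣtᵢ). Here n = 6 and Σtᵢ = 10.68 + 3.76 + 4.73 + 3.94 + 7.90 + 11.17 = 42.18.
Posterior ∝ μ^6e^(−1μ) · μ^6e^(−42.18μ) = μ^12e^(−43.18μ), i.e. Gamma(13, 43.18).
Mode = (a−1)/b = 12/43.18 ≈ 0.2779.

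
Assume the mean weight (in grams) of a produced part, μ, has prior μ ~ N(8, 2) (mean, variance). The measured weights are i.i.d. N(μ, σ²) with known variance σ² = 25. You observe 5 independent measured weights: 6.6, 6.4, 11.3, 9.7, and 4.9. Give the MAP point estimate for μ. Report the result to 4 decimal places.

n = 5; x̄ = (6.6 + 6.4 + 11.3 + 9.7 + 4.9)/5 = 38.9/5 = 7.78.
For a Normal prior and Normal likelihood with known variance, the posterior is Normal; its mode equals its mean, the precision-weighted average.
Prior precision 1/σ₀² = 1/2 = 0.5; data precision n/σ² = 5/25 = 0.2.
μ̂ = (0.5·8 + 0.2·7.78) / (0.5 + 0.2) = 5.556/0.7 = 1389/175 ≈ 7.9371.

μ̂_MAP = 7.9371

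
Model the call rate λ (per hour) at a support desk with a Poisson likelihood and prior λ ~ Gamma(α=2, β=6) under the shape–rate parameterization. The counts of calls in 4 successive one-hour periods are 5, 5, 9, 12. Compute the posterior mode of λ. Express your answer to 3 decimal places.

Σxᵢ = 5+5+9+12 = 31, with n = 4.
Posterior ∝ λe^(−6λ) · λ^31e^(−4λ) = λ^32e^(−10λ), i.e. Gamma(shape=33, rate=10).
The mode of a Gamma(a, b) with a ≥ 1 (shape–rate) is (a−1)/b = 32/10 ≈ 3.200.

λ̂_MAP = 3.200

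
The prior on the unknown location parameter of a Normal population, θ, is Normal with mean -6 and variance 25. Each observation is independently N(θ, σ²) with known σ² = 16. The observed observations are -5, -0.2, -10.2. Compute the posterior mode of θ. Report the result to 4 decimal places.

n = 3; x̄ = ((-5) + (-0.2) + (-10.2))/3 = -15.4/3 = -77/15 ≈ -5.1333.
For a Normal prior and Normal likelihood with known variance, the posterior is Normal; its mode equals its mean, the precision-weighted average.
Prior precision 1/σ₀² = 1/25 = 0.04; data precision n/σ² = 3/16 = 0.1875.
θ̂ = (0.04·(-6) + 0.1875·(-77/15)) / (0.04 + 0.1875) = (-1.2025)/0.2275 = -37/7 ≈ -5.2857.

θ̂_MAP = -5.2857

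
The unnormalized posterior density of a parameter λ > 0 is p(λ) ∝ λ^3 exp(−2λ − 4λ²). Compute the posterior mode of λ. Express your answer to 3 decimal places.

ℓ'(λ) = 3/λ − 2 − 8λ. Setting this to zero and multiplying by λ: 8λ² + 2λ − 3 = 0.
λ = (−2 + √(2² + 4·8·3)) / (2·8) = (−2 + √100) / 16 = (−2 + 10)/16 = 1/2.
ℓ''(λ) = −3/λ² − 8 < 0, confirming a maximum.

λ̂_MAP = 0.500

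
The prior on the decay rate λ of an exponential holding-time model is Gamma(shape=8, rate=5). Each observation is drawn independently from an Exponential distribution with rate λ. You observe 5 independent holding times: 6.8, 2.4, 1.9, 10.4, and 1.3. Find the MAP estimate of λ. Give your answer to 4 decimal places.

The Exponential(rate=λ) likelihood is ∝ λ^n e^(−λΣtᵢ). Here n = 5 and Σtᵢ = 6.8 + 2.4 + 1.9 + 10.4 + 1.3 = 22.8.
Posterior ∝ λ^7e^(−5λ) · λ^5e^(−22.8λ) = λ^12e^(−27.8λ), i.e. Gamma(13, 27.8).
Mode = (a−1)/b = 12/27.8 ≈ 0.4317.

λ̂_MAP = 0.4317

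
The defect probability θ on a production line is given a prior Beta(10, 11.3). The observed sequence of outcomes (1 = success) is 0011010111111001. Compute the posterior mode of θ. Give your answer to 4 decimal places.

θ̂_MAP = 0.5382

Prior: Beta(10, 11.3).
Data: 10 successes in 16 trials (from the sequence). The binomial likelihood contributes θ^10(1−θ)^6, so the posterior is Beta(10+10, 11.3+6) = Beta(20, 17.3).
For Beta(a, b) with a, b > 1 the mode is (a−1)/(a+b−2) = 19/35.3 ≈ 0.5382.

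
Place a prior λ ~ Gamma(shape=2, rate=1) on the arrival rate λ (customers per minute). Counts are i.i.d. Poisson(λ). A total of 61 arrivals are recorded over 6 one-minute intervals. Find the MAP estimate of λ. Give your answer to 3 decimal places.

Σxᵢ = 61, n = 6.
Posterior ∝ λe^(−1λ) · λ^61e^(−6λ) = λ^62e^(−7λ), i.e. Gamma(shape=63, rate=7).
The mode of a Gamma(a, b) with a ≥ 1 (shape–rate) is (a−1)/b = 62/7 ≈ 8.857.

λ̂_MAP = 8.857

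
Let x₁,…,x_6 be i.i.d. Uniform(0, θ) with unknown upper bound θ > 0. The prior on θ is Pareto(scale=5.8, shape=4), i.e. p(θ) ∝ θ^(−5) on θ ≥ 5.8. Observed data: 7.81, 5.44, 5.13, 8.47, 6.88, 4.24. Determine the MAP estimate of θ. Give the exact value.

θ̂_MAP = 8.47

The Uniform(0, θ) likelihood is θ^(−n) for θ ≥ max(xᵢ), zero otherwise. Here max(xᵢ) = 8.47.
Posterior ∝ θ^(−5) · θ^(−6) = θ^(−11) on θ ≥ max(5.8, 8.47) = 8.47.
This density is strictly decreasing in θ, so the posterior mode lies at the lower boundary of the support.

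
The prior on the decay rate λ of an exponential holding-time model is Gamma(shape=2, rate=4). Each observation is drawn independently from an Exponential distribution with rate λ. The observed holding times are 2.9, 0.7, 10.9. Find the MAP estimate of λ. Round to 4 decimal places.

λ̂_MAP = 0.2162

The Exponential(rate=λ) likelihood is ∝ λ^n e^(−λΣtᵢ). Here n = 3 and Σtᵢ = 2.9 + 0.7 + 10.9 = 14.5.
Posterior ∝ λe^(−4λ) · λ^3e^(−14.5λ) = λ^4e^(−18.5λ), i.e. Gamma(5, 18.5).
Mode = (a−1)/b = 4/18.5 ≈ 0.2162.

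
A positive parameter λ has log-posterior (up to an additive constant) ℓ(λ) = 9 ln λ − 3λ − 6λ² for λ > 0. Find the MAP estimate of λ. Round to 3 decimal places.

λ̂_MAP = 0.750

ℓ'(λ) = 9/λ − 3 − 12λ. Setting this to zero and multiplying by λ: 12λ² + 3λ − 9 = 0.
λ = (−3 + √(3² + 4·12·9)) / (2·12) = (−3 + √441) / 24 = (−3 + 21)/24 = 3/4.
ℓ''(λ) = −9/λ² − 12 < 0, confirming a maximum.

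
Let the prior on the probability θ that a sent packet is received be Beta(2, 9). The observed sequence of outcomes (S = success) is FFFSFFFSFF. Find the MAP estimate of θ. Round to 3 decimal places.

Prior: Beta(2, 9).
Data: 2 successes in 10 trials (from the sequence). The binomial likelihood contributes θ^2(1−θ)^8, so the posterior is Beta(2+2, 9+8) = Beta(4, 17).
For Beta(a, b) with a, b > 1 the mode is (a−1)/(a+b−2) = 3/19 ≈ 0.158.

θ̂_MAP = 0.158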